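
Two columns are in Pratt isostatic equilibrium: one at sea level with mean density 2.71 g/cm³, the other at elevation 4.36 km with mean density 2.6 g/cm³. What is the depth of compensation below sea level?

103 km

ρ_ref D = ρ (D + h) → D (ρ_ref − ρ) = ρ h.
D = ρ h/(ρ_ref − ρ) = 2.6 × 4.36 km/(2.71 − 2.6) = 103 km.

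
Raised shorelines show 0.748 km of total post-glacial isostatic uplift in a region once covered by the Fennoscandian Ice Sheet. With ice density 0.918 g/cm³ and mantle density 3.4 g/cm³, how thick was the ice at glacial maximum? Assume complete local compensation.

u = t ρ_ice/ρ_m → t = u ρ_m/ρ_ice = 0.748 km × 3.4/0.918 = 2.77 km.

2.77 km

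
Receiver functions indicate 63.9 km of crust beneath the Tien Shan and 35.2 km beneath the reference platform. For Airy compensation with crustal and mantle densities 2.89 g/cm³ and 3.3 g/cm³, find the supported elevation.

3.57 km

Excess crust Δ = 63.9 km − 35.2 km = 28.7 km, split between elevation h and root r with h + r = Δ.
Airy balance ρ_c h = (ρ_m − ρ_c) r gives r = h ρ_c/(ρ_m − ρ_c), so h (1 + ρ_c/(ρ_m − ρ_c)) = Δ, i.e. h = Δ (ρ_m − ρ_c)/ρ_m.
h = 28.7 km × 0.41/3.3 = 3.57 km.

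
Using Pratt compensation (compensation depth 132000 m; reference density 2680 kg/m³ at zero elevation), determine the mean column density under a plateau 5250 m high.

Pratt balance: ρ_ref D = ρ (D + h).
ρ = ρ_ref D/(D + h) = 2680 × 132000 m/(132000 m + 5250 m) = 2580 kg/m³.

2580 kg/m³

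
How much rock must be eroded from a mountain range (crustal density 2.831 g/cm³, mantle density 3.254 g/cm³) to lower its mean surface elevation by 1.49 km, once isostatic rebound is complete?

Net drop Δ = e − u = e − e ρ_c/ρ_m = e (ρ_m − ρ_c)/ρ_m.
e = Δ ρ_m/(ρ_m − ρ_c) = 1.49 km × 3.254/0.423 = 11.5 km.

11.5 km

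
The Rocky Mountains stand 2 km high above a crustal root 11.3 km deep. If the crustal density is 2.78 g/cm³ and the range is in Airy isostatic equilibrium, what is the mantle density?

Airy balance: ρ_c h = (ρ_m − ρ_c) r → ρ_m = ρ_c (1 + h/r).
ρ_m = 2.78 × (1 + 2 km/11.3 km) = 3.27 g/cm³.

3.27 g/cm³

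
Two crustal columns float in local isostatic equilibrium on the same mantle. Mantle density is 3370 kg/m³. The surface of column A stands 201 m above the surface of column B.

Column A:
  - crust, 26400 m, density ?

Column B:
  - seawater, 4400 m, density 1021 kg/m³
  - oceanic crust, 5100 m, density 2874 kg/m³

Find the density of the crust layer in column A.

Take the compensation level at the base of the deeper column (depth z_c below the surface of column A) and equate Σ ρ_i t_i down to z_c; mantle fills any gap and the z_c terms cancel.
Column A: 26400×ρ + (z_c − 26400)×3370
Column B: 201×0 + 4400×1021 + 5100×2874 + (z_c − 201 − 9500)×3370
The z_c×3370 term appears on both sides and cancels. Collect the known terms of each column as K = Σ(ρt)_known − 3370 × (depth of known layers): K_A = 0 − 3370×26400 = −88968000; K_B = 19149800 − 3370×(201 + 9500) = −13542570.
Balance: K_A + 26400×ρ = K_B, so ρ = (K_B − K_A)/26400 = 75425400/26400 = 2860 kg/m³.

2860 kg/m³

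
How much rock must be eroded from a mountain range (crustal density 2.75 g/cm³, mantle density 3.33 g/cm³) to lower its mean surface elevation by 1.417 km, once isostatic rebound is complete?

Net drop Δ = e − u = e − e ρ_c/ρ_m = e (ρ_m − ρ_c)/ρ_m.
e = Δ ρ_m/(ρ_m − ρ_c) = 1.417 km × 3.33/0.58 = 8.14 km.

8.14 km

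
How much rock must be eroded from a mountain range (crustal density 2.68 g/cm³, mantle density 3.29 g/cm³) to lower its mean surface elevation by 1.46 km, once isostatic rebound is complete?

7.87 km

Net drop Δ = e − u = e − e ρ_c/ρ_m = e (ρ_m − ρ_c)/ρ_m.
e = Δ ρ_m/(ρ_m − ρ_c) = 1.46 km × 3.29/0.61 = 7.87 km.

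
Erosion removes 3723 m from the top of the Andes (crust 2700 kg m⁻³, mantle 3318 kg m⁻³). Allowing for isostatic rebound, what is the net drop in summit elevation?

693 m

Rebound u = e ρ_c/ρ_m = 3723 m × 2700/3318 = 3030 m.
Net surface drop = e − u = 3723 m − 3030 m = e (ρ_m − ρ_c)/ρ_m = 693 m.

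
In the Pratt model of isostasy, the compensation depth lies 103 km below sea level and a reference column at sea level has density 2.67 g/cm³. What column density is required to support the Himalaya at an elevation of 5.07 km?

Pratt balance: ρ_ref D = ρ (D + h).
ρ = ρ_ref D/(D + h) = 2.67 × 103 km/(103 km + 5.07 km) = 2.54 g/cm³.

2.54 g/cm³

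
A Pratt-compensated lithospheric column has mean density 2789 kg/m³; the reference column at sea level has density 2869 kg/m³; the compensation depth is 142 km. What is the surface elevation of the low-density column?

ρ_ref D = ρ (D + h) → h = D (ρ_ref − ρ)/ρ.
h = 142 km × (2869 − 2789)/2789 = 4.07 km.

4.07 km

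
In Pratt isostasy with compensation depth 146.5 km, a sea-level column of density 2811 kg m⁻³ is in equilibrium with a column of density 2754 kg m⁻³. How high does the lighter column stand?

ρ_ref D = ρ (D + h) → h = D (ρ_ref − ρ)/ρ.
h = 146.5 km × (2811 − 2754)/2754 = 3.03 km.

3.03 km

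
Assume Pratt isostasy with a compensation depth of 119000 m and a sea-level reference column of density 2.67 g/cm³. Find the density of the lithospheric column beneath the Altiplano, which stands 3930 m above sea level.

Pratt balance: ρ_ref D = ρ (D + h).
ρ = ρ_ref D/(D + h) = 2.67 × 119000 m/(119000 m + 3930 m) = 2.58 g/cm³.

2.58 g/cm³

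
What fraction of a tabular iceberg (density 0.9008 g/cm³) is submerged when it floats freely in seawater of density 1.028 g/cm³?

87.6%

Submerged fraction = ρ_obj/ρ_fluid = 0.9008/1.028 = 87.6%.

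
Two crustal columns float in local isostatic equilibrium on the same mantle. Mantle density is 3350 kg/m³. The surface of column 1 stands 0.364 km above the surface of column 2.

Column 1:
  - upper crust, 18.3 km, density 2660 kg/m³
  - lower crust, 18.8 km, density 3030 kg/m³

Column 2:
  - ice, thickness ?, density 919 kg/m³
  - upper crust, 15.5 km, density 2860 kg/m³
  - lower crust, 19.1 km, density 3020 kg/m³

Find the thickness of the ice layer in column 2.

1.45 km

Take the compensation level at the base of the deeper column (depth z_c below the surface of column 1) and equate Σ ρ_i t_i down to z_c; mantle fills any gap and the z_c terms cancel.
Column 1: 18.3×2660 + 18.8×3030 + (z_c − 37.1)×3350
Column 2: 0.364×0 + x×919 + 15.5×2860 + 19.1×3020 + (z_c − 0.364 − 34.6 − x)×3350
The z_c×3350 term appears on both sides and cancels. Collect the known terms of each column as K = Σ(ρt)_known − 3350 × (depth of known layers): K_1 = 105642 − 3350×37.1 = −18643; K_2 = 102012 − 3350×(0.364 + 34.6) = −15117.4.
Balance: K_1 = K_2 − x×(3350 − 919), so x = (K_2 − K_1)/(3350 − 919) = 3525.6/2431 = 1.45 km.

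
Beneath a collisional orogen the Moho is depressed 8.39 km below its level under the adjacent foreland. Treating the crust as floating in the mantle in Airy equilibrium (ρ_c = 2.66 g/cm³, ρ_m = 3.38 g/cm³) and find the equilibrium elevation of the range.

2.27 km

Isostatic balance requires: ρ_c h = (ρ_m − ρ_c) r.
h = r (ρ_m − ρ_c) / ρ_c = 8.39 km × (3.38 − 2.66) / 2.66 = 2.27 km.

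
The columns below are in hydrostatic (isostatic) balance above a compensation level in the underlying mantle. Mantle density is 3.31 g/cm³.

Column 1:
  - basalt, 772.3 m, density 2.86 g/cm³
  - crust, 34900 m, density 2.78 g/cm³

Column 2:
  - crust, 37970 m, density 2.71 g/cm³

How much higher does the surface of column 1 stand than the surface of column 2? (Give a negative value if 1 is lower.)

−1190 m

For any compensation level in the mantle, the mantle terms cancel and isostasy reduces to e = (Σt_1 − Σt_2) − (Σ(ρt)_1 − Σ(ρt)_2) / ρ_m.
Σt_1 = 35672.3 m; Σt_2 = 37970 m; Σ(ρt)_1 = 99230.778; Σ(ρt)_2 = 102898.7 (in m·g/cm³).
e = (35672.3 − 37970) − (99230.778 − 102898.7) / 3.31 = −1190 m.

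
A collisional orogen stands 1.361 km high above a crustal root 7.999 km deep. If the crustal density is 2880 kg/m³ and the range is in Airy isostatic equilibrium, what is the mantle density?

Airy balance: ρ_c h = (ρ_m − ρ_c) r → ρ_m = ρ_c (1 + h/r).
ρ_m = 2880 × (1 + 1.361 km/7.999 km) = 3370 kg/m³.

3370 kg/m³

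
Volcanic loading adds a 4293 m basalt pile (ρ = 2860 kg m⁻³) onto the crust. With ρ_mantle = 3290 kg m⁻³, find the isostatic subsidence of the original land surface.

Subaerial loading: s = t ρ_load / ρ_m.
s = 4293 m × 2860/3290 = 3730 m.

3730 m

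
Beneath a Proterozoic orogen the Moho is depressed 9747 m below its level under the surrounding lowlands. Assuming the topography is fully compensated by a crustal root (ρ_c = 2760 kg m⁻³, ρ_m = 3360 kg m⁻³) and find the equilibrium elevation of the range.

Isostatic balance requires: ρ_c h = (ρ_m − ρ_c) r.
h = r (ρ_m − ρ_c) / ρ_c = 9747 m × (3360 − 2760) / 2760 = 2120 m.

2120 m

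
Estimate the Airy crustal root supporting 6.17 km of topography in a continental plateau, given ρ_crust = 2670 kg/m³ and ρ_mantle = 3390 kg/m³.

22.9 km

Equating mass per unit area of the two columns: the weight of the topography is balanced by the buoyancy of the root, ρ_c h = (ρ_m − ρ_c) r.
r = h · ρ_c / (ρ_m − ρ_c) = 6.17 km × 2670 / (3390 − 2670) = 22.9 km.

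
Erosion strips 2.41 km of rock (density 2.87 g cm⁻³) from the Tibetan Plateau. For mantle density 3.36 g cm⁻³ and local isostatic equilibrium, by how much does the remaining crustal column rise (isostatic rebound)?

2.06 km

Unloading: uplift u = e ρ_c/ρ_m = 2.41 km × 2.87/3.36 = 2.06 km.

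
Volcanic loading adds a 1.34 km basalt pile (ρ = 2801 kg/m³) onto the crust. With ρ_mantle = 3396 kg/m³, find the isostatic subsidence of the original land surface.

1.11 km

Subaerial loading: s = t ρ_load / ρ_m.
s = 1.34 km × 2801/3396 = 1.11 km.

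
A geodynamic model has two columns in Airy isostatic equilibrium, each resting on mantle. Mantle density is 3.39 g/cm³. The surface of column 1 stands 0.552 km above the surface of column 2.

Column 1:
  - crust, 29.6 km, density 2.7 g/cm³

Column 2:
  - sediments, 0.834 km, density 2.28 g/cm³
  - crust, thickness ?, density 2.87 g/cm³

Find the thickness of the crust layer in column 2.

Take the compensation level at the base of the deeper column (depth z_c below the surface of column 1) and equate Σ ρ_i t_i down to z_c; mantle fills any gap and the z_c terms cancel.
Column 1: 29.6×2.7 + (z_c − 29.6)×3.39
Column 2: 0.552×0 + 0.834×2.28 + x×2.87 + (z_c − 0.552 − 0.834 − x)×3.39
The z_c×3.39 term appears on both sides and cancels. Collect the known terms of each column as K = Σ(ρt)_known − 3.39 × (depth of known layers): K_1 = 79.92 − 3.39×29.6 = −20.424; K_2 = 1.90152 − 3.39×(0.552 + 0.834) = −2.79702.
Balance: K_1 = K_2 − x×(3.39 − 2.87), so x = (K_2 − K_1)/(3.39 − 2.87) = 17.627/0.52 = 33.9 km.

33.9 km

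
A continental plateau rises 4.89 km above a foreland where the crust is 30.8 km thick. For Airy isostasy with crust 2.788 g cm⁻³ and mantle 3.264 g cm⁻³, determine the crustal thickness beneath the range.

Root depth r = h ρ_c / (ρ_m − ρ_c) = 4.89 km × 2.788 / 0.476 = 28.64 km.
Total thickness = T + h + r = 30.8 km + 4.89 km + 28.64 km = 64.3 km.

64.3 km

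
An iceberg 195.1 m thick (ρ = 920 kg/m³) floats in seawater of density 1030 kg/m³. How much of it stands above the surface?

20.8 m

Floating equilibrium: submerged depth d = t ρ_obj/ρ_fluid = 195.1 m × 920/1030 = 174.3 m.
Freeboard = t − d = 195.1 m − 174.3 m = 20.8 m.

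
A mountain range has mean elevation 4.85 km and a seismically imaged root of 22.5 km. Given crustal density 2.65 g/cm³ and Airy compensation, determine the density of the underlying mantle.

3.22 g/cm³

Airy balance: ρ_c h = (ρ_m − ρ_c) r → ρ_m = ρ_c (1 + h/r).
ρ_m = 2.65 × (1 + 4.85 km/22.5 km) = 3.22 g/cm³.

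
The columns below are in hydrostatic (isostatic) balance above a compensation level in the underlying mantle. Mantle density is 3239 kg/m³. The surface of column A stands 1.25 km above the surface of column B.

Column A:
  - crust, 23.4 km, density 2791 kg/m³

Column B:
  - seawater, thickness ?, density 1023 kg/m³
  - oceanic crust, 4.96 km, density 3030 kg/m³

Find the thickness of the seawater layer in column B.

Take the compensation level at the base of the deeper column (depth z_c below the surface of column A) and equate Σ ρ_i t_i down to z_c; mantle fills any gap and the z_c terms cancel.
Column A: 23.4×2791 + (z_c − 23.4)×3239
Column B: 1.25×0 + x×1023 + 4.96×3030 + (z_c − 1.25 − 4.96 − x)×3239
The z_c×3239 term appears on both sides and cancels. Collect the known terms of each column as K = Σ(ρt)_known − 3239 × (depth of known layers): K_A = 65309.4 − 3239×23.4 = −10483.2; K_B = 15028.8 − 3239×(1.25 + 4.96) = −5085.39.
Balance: K_A = K_B − x×(3239 − 1023), so x = (K_B − K_A)/(3239 − 1023) = 5397.81/2216 = 2.44 km.

2.44 km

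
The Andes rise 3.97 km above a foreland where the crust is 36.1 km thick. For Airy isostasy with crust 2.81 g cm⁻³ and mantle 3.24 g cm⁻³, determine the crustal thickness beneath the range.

Root depth r = h ρ_c / (ρ_m − ρ_c) = 3.97 km × 2.81 / 0.43 = 25.94 km.
Total thickness = T + h + r = 36.1 km + 3.97 km + 25.94 km = 66 km.

66 km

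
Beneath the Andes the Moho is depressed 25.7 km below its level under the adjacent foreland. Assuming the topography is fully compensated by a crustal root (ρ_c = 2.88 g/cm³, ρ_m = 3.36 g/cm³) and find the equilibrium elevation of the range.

4.28 km

Balancing pressure at the compensation depth: ρ_c h = (ρ_m − ρ_c) r.
h = r (ρ_m − ρ_c) / ρ_c = 25.7 km × (3.36 − 2.88) / 2.88 = 4.28 km.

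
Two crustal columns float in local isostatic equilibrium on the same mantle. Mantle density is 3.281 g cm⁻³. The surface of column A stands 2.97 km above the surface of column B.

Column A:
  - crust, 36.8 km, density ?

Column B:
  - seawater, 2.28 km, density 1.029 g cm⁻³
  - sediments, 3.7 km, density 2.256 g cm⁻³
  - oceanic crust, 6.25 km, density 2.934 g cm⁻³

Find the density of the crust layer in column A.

Take the compensation level at the base of the deeper column (depth z_c below the surface of column A) and equate Σ ρ_i t_i down to z_c; mantle fills any gap and the z_c terms cancel.
Column A: 36.8×ρ + (z_c − 36.8)×3.281
Column B: 2.97×0 + 2.28×1.029 + 3.7×2.256 + 6.25×2.934 + (z_c − 2.97 − 12.23)×3.281
The z_c×3.281 term appears on both sides and cancels. Collect the known terms of each column as K = Σ(ρt)_known − 3.281 × (depth of known layers): K_A = 0 − 3.281×36.8 = −120.7408; K_B = 29.03082 − 3.281×(2.97 + 12.23) = −20.84038.
Balance: K_A + 36.8×ρ = K_B, so ρ = (K_B − K_A)/36.8 = 99.9004/36.8 = 2.71 g cm⁻³.

2.71 g cm⁻³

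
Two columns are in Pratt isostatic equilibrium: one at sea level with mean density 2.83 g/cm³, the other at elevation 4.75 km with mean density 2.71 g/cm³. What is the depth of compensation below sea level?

ρ_ref D = ρ (D + h) → D (ρ_ref − ρ) = ρ h.
D = ρ h/(ρ_ref − ρ) = 2.71 × 4.75 km/(2.83 − 2.71) = 107 km.

107 km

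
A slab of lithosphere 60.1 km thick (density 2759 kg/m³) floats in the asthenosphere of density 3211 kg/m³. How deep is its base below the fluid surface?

Draft d = t ρ_obj/ρ_fluid = 60.1 km × 2759/3211 = 51.6 km.

51.6 km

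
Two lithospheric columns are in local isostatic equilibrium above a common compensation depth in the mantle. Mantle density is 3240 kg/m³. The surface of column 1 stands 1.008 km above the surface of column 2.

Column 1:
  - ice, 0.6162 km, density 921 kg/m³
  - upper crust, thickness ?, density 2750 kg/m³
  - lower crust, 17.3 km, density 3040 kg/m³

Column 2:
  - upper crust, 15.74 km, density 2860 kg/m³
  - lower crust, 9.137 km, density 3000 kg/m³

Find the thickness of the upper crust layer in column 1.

13.4 km

Take the compensation level at the base of the deeper column (depth z_c below the surface of column 1) and equate Σ ρ_i t_i down to z_c; mantle fills any gap and the z_c terms cancel.
Column 1: 0.6162×921 + x×2750 + 17.3×3040 + (z_c − 17.9162 − x)×3240
Column 2: 1.008×0 + 15.74×2860 + 9.137×3000 + (z_c − 1.008 − 24.877)×3240
The z_c×3240 term appears on both sides and cancels. Collect the known terms of each column as K = Σ(ρt)_known − 3240 × (depth of known layers): K_1 = 53159.5202 − 3240×17.9162 = −4888.9678; K_2 = 72427.4 − 3240×(1.008 + 24.877) = −11440.
Balance: K_1 − x×(3240 − 2750) = K_2, so x = (K_1 − K_2)/(3240 − 2750) = 6551.03/490 = 13.4 km.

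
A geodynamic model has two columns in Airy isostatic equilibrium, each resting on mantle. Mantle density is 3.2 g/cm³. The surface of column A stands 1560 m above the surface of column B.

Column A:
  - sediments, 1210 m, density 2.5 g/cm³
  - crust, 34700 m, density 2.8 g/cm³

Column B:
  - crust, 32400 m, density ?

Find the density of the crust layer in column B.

Take the compensation level at the base of the deeper column (depth z_c below the surface of column A) and equate Σ ρ_i t_i down to z_c; mantle fills any gap and the z_c terms cancel.
Column A: 1210×2.5 + 34700×2.8 + (z_c − 35910)×3.2
Column B: 1560×0 + 32400×ρ + (z_c − 1560 − 32400)×3.2
The z_c×3.2 term appears on both sides and cancels. Collect the known terms of each column as K = Σ(ρt)_known − 3.2 × (depth of known layers): K_A = 100185 − 3.2×35910 = −14727; K_B = 0 − 3.2×(1560 + 32400) = −108672.
Balance: K_A = K_B + 32400×ρ, so ρ = (K_A − K_B)/32400 = 93945/32400 = 2.9 g/cm³.

2.9 g/cm³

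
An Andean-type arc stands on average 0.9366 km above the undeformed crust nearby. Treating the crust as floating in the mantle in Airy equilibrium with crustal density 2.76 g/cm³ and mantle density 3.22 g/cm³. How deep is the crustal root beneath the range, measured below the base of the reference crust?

5.62 km

For local isostatic compensation: the weight of the topography is balanced by the buoyancy of the root, ρ_c h = (ρ_m − ρ_c) r.
r = h · ρ_c / (ρ_m − ρ_c) = 0.9366 km × 2.76 / (3.22 − 2.76) = 5.62 km.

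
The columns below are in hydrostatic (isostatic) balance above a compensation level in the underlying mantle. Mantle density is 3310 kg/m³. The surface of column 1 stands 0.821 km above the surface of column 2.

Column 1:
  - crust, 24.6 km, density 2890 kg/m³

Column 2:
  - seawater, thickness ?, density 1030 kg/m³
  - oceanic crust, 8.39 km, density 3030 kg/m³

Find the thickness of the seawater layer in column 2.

2.31 km

Take the compensation level at the base of the deeper column (depth z_c below the surface of column 1) and equate Σ ρ_i t_i down to z_c; mantle fills any gap and the z_c terms cancel.
Column 1: 24.6×2890 + (z_c − 24.6)×3310
Column 2: 0.821×0 + x×1030 + 8.39×3030 + (z_c − 0.821 − 8.39 − x)×3310
The z_c×3310 term appears on both sides and cancels. Collect the known terms of each column as K = Σ(ρt)_known − 3310 × (depth of known layers): K_1 = 71094 − 3310×24.6 = −10332; K_2 = 25421.7 − 3310×(0.821 + 8.39) = −5066.71.
Balance: K_1 = K_2 − x×(3310 − 1030), so x = (K_2 − K_1)/(3310 − 1030) = 5265.29/2280 = 2.31 km.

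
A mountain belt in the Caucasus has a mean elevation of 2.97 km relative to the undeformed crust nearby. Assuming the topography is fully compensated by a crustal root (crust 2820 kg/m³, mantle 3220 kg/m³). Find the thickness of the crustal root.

20.9 km

Balancing pressure at the compensation depth: the weight of the topography is balanced by the buoyancy of the root, ρ_c h = (ρ_m − ρ_c) r.
r = h · ρ_c / (ρ_m − ρ_c) = 2.97 km × 2820 / (3220 − 2820) = 20.9 km.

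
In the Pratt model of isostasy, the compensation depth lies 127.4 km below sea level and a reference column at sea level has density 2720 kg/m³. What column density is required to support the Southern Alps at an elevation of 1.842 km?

Pratt balance: ρ_ref D = ρ (D + h).
ρ = ρ_ref D/(D + h) = 2720 × 127.4 km/(127.4 km + 1.842 km) = 2680 kg/m³.

2680 kg/m³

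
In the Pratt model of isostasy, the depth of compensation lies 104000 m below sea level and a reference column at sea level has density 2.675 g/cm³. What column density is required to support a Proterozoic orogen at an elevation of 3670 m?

Pratt balance: ρ_ref D = ρ (D + h).
ρ = ρ_ref D/(D + h) = 2.675 × 104000 m/(104000 m + 3670 m) = 2.58 g/cm³.

2.58 g/cm³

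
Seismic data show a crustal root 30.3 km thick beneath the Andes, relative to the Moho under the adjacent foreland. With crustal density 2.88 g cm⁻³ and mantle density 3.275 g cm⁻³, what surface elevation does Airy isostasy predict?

In Airy isostatic equilibrium: ρ_c h = (ρ_m − ρ_c) r.
h = r (ρ_m − ρ_c) / ρ_c = 30.3 km × (3.275 − 2.88) / 2.88 = 4.16 km.

4.16 km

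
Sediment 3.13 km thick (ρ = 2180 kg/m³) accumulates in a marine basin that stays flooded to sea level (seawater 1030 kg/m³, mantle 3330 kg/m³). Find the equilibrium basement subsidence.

Submarine loading: the sediment displaces seawater, and the subsidence is in turn flooded, so s (ρ_m − ρ_w) = t (ρ_sed − ρ_w).
s = 3.13 km × (2180 − 1030) / (3330 − 1030) = 1.56 km.

1.56 km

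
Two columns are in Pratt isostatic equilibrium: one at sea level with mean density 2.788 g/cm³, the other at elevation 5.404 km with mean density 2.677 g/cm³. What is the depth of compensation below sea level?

130 km

ρ_ref D = ρ (D + h) → D (ρ_ref − ρ) = ρ h.
D = ρ h/(ρ_ref − ρ) = 2.677 × 5.404 km/(2.788 − 2.677) = 130 km.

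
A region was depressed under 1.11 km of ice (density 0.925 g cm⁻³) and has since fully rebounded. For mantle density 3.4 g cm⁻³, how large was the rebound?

0.302 km

Removing the load lets mantle flow back in; uplift u satisfies ρ_ice t = ρ_m u.
u = t ρ_ice/ρ_m = 1.11 km × 0.925/3.4 = 0.302 km.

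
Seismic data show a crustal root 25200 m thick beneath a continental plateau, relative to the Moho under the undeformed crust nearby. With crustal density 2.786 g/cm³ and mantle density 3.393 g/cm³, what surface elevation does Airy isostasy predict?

5490 m

Equating mass per unit area of the two columns: ρ_c h = (ρ_m − ρ_c) r.
h = r (ρ_m − ρ_c) / ρ_c = 25200 m × (3.393 − 2.786) / 2.786 = 5490 m.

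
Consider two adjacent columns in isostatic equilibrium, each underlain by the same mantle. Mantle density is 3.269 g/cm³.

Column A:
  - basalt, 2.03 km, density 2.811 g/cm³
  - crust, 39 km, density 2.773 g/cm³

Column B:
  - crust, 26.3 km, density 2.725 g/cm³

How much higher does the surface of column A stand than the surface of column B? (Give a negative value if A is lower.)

1.83 km

For any compensation level in the mantle, the mantle terms cancel and isostasy reduces to e = (Σt_A − Σt_B) − (Σ(ρt)_A − Σ(ρt)_B) / ρ_m.
Σt_A = 41.03 km; Σt_B = 26.3 km; Σ(ρt)_A = 113.85333; Σ(ρt)_B = 71.6675 (in km·g/cm³).
e = (41.03 − 26.3) − (113.85333 − 71.6675) / 3.269 = 1.83 km.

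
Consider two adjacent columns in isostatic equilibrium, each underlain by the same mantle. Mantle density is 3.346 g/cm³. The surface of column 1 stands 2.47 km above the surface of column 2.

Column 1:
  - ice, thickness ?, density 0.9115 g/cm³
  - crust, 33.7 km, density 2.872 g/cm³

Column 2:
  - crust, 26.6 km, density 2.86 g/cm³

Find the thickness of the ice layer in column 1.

2.14 km

Take the compensation level at the base of the deeper column (depth z_c below the surface of column 1) and equate Σ ρ_i t_i down to z_c; mantle fills any gap and the z_c terms cancel.
Column 1: x×0.9115 + 33.7×2.872 + (z_c − 33.7 − x)×3.346
Column 2: 2.47×0 + 26.6×2.86 + (z_c − 2.47 − 26.6)×3.346
The z_c×3.346 term appears on both sides and cancels. Collect the known terms of each column as K = Σ(ρt)_known − 3.346 × (depth of known layers): K_1 = 96.7864 − 3.346×33.7 = −15.9738; K_2 = 76.076 − 3.346×(2.47 + 26.6) = −21.19222.
Balance: K_1 − x×(3.346 − 0.9115) = K_2, so x = (K_1 − K_2)/(3.346 − 0.9115) = 5.21842/2.4345 = 2.14 km.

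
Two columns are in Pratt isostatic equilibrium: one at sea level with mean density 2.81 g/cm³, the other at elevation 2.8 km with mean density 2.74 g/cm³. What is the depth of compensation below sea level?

110 km

ρ_ref D = ρ (D + h) → D (ρ_ref − ρ) = ρ h.
D = ρ h/(ρ_ref − ρ) = 2.74 × 2.8 km/(2.81 − 2.74) = 110 km.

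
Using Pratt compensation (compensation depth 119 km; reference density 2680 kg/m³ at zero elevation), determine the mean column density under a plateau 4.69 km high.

Pratt balance: ρ_ref D = ρ (D + h).
ρ = ρ_ref D/(D + h) = 2680 × 119 km/(119 km + 4.69 km) = 2580 kg/m³.

2580 kg/m³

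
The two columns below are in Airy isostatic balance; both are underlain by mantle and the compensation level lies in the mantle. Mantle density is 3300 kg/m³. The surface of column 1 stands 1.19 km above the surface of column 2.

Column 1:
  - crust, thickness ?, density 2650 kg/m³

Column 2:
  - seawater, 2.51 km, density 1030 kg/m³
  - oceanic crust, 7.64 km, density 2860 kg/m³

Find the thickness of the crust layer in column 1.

20 km

Take the compensation level at the base of the deeper column (depth z_c below the surface of column 1) and equate Σ ρ_i t_i down to z_c; mantle fills any gap and the z_c terms cancel.
Column 1: x×2650 + (z_c − 0 − x)×3300
Column 2: 1.19×0 + 2.51×1030 + 7.64×2860 + (z_c − 1.19 − 10.15)×3300
The z_c×3300 term appears on both sides and cancels. Collect the known terms of each column as K = Σ(ρt)_known − 3300 × (depth of known layers): K_1 = 0 − 3300×0 = 0; K_2 = 24435.7 − 3300×(1.19 + 10.15) = −12986.3.
Balance: K_1 − x×(3300 − 2650) = K_2, so x = (K_1 − K_2)/(3300 − 2650) = 12986.3/650 = 20 km.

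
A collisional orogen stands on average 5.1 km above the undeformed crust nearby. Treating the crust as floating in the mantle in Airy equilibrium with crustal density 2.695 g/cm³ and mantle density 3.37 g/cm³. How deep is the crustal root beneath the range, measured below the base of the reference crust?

By Archimedes' principle applied to the lithosphere: the weight of the topography is balanced by the buoyancy of the root, ρ_c h = (ρ_m − ρ_c) r.
r = h · ρ_c / (ρ_m − ρ_c) = 5.1 km × 2.695 / (3.37 − 2.695) = 20.4 km.

20.4 km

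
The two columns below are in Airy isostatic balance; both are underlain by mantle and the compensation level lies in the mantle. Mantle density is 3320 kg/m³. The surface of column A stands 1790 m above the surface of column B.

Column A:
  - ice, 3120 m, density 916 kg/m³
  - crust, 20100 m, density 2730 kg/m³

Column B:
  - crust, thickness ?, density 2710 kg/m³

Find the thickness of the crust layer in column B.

22000 m

Take the compensation level at the base of the deeper column (depth z_c below the surface of column A) and equate Σ ρ_i t_i down to z_c; mantle fills any gap and the z_c terms cancel.
Column A: 3120×916 + 20100×2730 + (z_c − 23220)×3320
Column B: 1790×0 + x×2710 + (z_c − 1790 − 0 − x)×3320
The z_c×3320 term appears on both sides and cancels. Collect the known terms of each column as K = Σ(ρt)_known − 3320 × (depth of known layers): K_A = 57730920 − 3320×23220 = −19359480; K_B = 0 − 3320×(1790 + 0) = −5942800.
Balance: K_A = K_B − x×(3320 − 2710), so x = (K_B − K_A)/(3320 − 2710) = 13416700/610 = 22000 m.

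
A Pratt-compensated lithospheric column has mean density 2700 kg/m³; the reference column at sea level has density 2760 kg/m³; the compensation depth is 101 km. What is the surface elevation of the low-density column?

2.24 km

ρ_ref D = ρ (D + h) → h = D (ρ_ref − ρ)/ρ.
h = 101 km × (2760 − 2700)/2700 = 2.24 km.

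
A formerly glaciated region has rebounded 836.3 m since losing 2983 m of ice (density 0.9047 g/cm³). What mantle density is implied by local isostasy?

3.23 g/cm³

ρ_m = ρ_ice t / u = 0.9047 × 2983 m/836.3 m = 3.23 g/cm³.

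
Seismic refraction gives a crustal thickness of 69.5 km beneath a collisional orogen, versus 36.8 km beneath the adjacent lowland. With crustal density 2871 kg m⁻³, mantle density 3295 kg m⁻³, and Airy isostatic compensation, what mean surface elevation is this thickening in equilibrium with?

4.21 km

Excess crust Δ = 69.5 km − 36.8 km = 32.7 km, split between elevation h and root r with h + r = Δ.
Airy balance ρ_c h = (ρ_m − ρ_c) r gives r = h ρ_c/(ρ_m − ρ_c), so h (1 + ρ_c/(ρ_m − ρ_c)) = Δ, i.e. h = Δ (ρ_m − ρ_c)/ρ_m.
h = 32.7 km × 424/3295 = 4.21 km.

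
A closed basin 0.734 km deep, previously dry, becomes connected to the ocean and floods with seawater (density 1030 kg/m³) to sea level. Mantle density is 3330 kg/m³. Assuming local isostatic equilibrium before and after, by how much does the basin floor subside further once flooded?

0.329 km

After flooding the water column is d + s deep. Its weight must equal the weight of mantle displaced by the extra subsidence s: (d + s) ρ_w = s ρ_m.
s = d ρ_w / (ρ_m − ρ_w) = 0.734 km × 1030/(3330 − 1030) = 0.329 km.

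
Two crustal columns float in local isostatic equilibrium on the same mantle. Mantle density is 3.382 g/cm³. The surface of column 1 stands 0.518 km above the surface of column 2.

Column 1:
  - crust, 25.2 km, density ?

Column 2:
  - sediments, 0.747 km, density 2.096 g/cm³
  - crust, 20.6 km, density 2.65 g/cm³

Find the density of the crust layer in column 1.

Take the compensation level at the base of the deeper column (depth z_c below the surface of column 1) and equate Σ ρ_i t_i down to z_c; mantle fills any gap and the z_c terms cancel.
Column 1: 25.2×ρ + (z_c − 25.2)×3.382
Column 2: 0.518×0 + 0.747×2.096 + 20.6×2.65 + (z_c − 0.518 − 21.347)×3.382
The z_c×3.382 term appears on both sides and cancels. Collect the known terms of each column as K = Σ(ρt)_known − 3.382 × (depth of known layers): K_1 = 0 − 3.382×25.2 = −85.2264; K_2 = 56.155712 − 3.382×(0.518 + 21.347) = −17.791718.
Balance: K_1 + 25.2×ρ = K_2, so ρ = (K_2 − K_1)/25.2 = 67.4347/25.2 = 2.68 g/cm³.

2.68 g/cm³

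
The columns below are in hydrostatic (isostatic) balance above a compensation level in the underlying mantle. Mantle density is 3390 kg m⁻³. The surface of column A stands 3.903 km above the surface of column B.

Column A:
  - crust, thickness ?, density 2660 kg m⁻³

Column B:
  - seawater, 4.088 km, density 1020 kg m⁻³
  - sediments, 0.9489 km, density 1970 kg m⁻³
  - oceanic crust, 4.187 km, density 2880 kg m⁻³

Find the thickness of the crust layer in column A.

Take the compensation level at the base of the deeper column (depth z_c below the surface of column A) and equate Σ ρ_i t_i down to z_c; mantle fills any gap and the z_c terms cancel.
Column A: x×2660 + (z_c − 0 − x)×3390
Column B: 3.903×0 + 4.088×1020 + 0.9489×1970 + 4.187×2880 + (z_c − 3.903 − 9.2239)×3390
The z_c×3390 term appears on both sides and cancels. Collect the known terms of each column as K = Σ(ρt)_known − 3390 × (depth of known layers): K_A = 0 − 3390×0 = 0; K_B = 18097.653 − 3390×(3.903 + 9.2239) = −26402.538.
Balance: K_A − x×(3390 − 2660) = K_B, so x = (K_A − K_B)/(3390 − 2660) = 26402.5/730 = 36.2 km.

36.2 km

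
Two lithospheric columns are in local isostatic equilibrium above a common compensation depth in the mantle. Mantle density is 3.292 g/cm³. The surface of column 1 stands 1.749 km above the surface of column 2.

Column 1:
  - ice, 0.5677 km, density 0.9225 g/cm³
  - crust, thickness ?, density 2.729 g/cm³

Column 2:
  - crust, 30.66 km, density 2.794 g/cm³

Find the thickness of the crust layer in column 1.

35 km

Take the compensation level at the base of the deeper column (depth z_c below the surface of column 1) and equate Σ ρ_i t_i down to z_c; mantle fills any gap and the z_c terms cancel.
Column 1: 0.5677×0.9225 + x×2.729 + (z_c − 0.5677 − x)×3.292
Column 2: 1.749×0 + 30.66×2.794 + (z_c − 1.749 − 30.66)×3.292
The z_c×3.292 term appears on both sides and cancels. Collect the known terms of each column as K = Σ(ρt)_known − 3.292 × (depth of known layers): K_1 = 0.52370325 − 3.292×0.5677 = −1.34516515; K_2 = 85.66404 − 3.292×(1.749 + 30.66) = −21.026388.
Balance: K_1 − x×(3.292 − 2.729) = K_2, so x = (K_1 − K_2)/(3.292 − 2.729) = 19.6812/0.563 = 35 km.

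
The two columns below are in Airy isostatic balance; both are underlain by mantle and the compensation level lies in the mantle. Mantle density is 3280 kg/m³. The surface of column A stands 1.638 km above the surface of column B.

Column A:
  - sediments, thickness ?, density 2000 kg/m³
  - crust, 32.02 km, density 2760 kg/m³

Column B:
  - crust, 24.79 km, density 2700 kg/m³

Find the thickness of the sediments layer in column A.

2.42 km

Take the compensation level at the base of the deeper column (depth z_c below the surface of column A) and equate Σ ρ_i t_i down to z_c; mantle fills any gap and the z_c terms cancel.
Column A: x×2000 + 32.02×2760 + (z_c − 32.02 − x)×3280
Column B: 1.638×0 + 24.79×2700 + (z_c − 1.638 − 24.79)×3280
The z_c×3280 term appears on both sides and cancels. Collect the known terms of each column as K = Σ(ρt)_known − 3280 × (depth of known layers): K_A = 88375.2 − 3280×32.02 = −16650.4; K_B = 66933 − 3280×(1.638 + 24.79) = −19750.84.
Balance: K_A − x×(3280 − 2000) = K_B, so x = (K_A − K_B)/(3280 − 2000) = 3100.44/1280 = 2.42 km.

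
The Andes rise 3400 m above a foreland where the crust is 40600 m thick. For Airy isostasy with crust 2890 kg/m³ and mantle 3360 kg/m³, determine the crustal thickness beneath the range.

Root depth r = h ρ_c / (ρ_m − ρ_c) = 3400 m × 2890 / 470 = 20910 m.
Total thickness = T + h + r = 40600 m + 3400 m + 20910 m = 64900 m.

64900 m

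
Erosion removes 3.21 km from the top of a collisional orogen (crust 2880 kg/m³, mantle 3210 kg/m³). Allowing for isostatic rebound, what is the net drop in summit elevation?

Rebound u = e ρ_c/ρ_m = 3.21 km × 2880/3210 = 2.88 km.
Net surface drop = e − u = 3.21 km − 2.88 km = e (ρ_m − ρ_c)/ρ_m = 0.33 km.

0.33 km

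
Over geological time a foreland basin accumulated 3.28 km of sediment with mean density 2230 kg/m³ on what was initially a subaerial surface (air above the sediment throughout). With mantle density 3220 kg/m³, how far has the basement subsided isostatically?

2.27 km

Subaerial load: s = t ρ_sed / ρ_m = 3.28 km × 2230/3220 = 2.27 km.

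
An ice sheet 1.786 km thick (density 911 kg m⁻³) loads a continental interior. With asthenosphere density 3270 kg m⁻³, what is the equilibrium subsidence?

By Archimedes' principle applied to the lithosphere: the ice load ρ_ice t is balanced by mantle displaced below, ρ_m s.
s = t ρ_ice / ρ_m = 1.786 km × 911/3270 = 0.498 km.

0.498 km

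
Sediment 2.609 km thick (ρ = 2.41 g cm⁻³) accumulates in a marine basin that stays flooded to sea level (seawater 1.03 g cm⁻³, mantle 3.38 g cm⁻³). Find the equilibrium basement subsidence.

1.53 km

Submarine loading: the sediment displaces seawater, and the subsidence is in turn flooded, so s (ρ_m − ρ_w) = t (ρ_sed − ρ_w).
s = 2.609 km × (2.41 − 1.03) / (3.38 − 1.03) = 1.53 km.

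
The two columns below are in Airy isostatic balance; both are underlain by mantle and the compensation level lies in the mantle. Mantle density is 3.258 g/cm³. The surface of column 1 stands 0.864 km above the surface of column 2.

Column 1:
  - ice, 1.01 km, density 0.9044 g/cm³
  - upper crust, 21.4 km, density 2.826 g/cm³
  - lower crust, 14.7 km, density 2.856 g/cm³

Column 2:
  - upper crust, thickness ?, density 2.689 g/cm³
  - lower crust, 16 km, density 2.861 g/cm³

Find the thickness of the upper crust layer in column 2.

Take the compensation level at the base of the deeper column (depth z_c below the surface of column 1) and equate Σ ρ_i t_i down to z_c; mantle fills any gap and the z_c terms cancel.
Column 1: 1.01×0.9044 + 21.4×2.826 + 14.7×2.856 + (z_c − 37.11)×3.258
Column 2: 0.864×0 + x×2.689 + 16×2.861 + (z_c − 0.864 − 16 − x)×3.258
The z_c×3.258 term appears on both sides and cancels. Collect the known terms of each column as K = Σ(ρt)_known − 3.258 × (depth of known layers): K_1 = 103.373044 − 3.258×37.11 = −17.531336; K_2 = 45.776 − 3.258×(0.864 + 16) = −9.166912.
Balance: K_1 = K_2 − x×(3.258 − 2.689), so x = (K_2 − K_1)/(3.258 − 2.689) = 8.36442/0.569 = 14.7 km.

14.7 km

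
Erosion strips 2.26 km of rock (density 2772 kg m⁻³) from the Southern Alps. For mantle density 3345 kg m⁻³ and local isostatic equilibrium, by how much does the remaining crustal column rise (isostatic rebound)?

1.87 km

Unloading: uplift u = e ρ_c/ρ_m = 2.26 km × 2772/3345 = 1.87 km.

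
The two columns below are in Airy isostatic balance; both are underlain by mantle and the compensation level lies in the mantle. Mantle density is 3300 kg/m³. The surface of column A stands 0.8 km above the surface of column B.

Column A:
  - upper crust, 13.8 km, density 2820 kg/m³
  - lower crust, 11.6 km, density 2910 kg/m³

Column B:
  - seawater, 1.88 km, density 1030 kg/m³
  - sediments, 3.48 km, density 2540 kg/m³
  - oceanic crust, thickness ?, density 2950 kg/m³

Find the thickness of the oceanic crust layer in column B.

Take the compensation level at the base of the deeper column (depth z_c below the surface of column A) and equate Σ ρ_i t_i down to z_c; mantle fills any gap and the z_c terms cancel.
Column A: 13.8×2820 + 11.6×2910 + (z_c − 25.4)×3300
Column B: 0.8×0 + 1.88×1030 + 3.48×2540 + x×2950 + (z_c − 0.8 − 5.36 − x)×3300
The z_c×3300 term appears on both sides and cancels. Collect the known terms of each column as K = Σ(ρt)_known − 3300 × (depth of known layers): K_A = 72672 − 3300×25.4 = −11148; K_B = 10775.6 − 3300×(0.8 + 5.36) = −9552.4.
Balance: K_A = K_B − x×(3300 − 2950), so x = (K_B − K_A)/(3300 − 2950) = 1595.6/350 = 4.56 km.

4.56 km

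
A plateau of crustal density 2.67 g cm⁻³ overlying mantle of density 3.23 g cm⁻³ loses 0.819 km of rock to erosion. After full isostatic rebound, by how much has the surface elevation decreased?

0.142 km

Rebound u = e ρ_c/ρ_m = 0.819 km × 2.67/3.23 = 0.677 km.
Net surface drop = e − u = 0.819 km − 0.677 km = e (ρ_m − ρ_c)/ρ_m = 0.142 km.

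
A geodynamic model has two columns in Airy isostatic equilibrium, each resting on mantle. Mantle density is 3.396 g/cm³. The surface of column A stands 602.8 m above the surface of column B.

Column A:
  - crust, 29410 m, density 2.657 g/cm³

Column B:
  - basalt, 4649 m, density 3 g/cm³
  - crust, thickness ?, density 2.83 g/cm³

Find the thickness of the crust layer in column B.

31500 m

Take the compensation level at the base of the deeper column (depth z_c below the surface of column A) and equate Σ ρ_i t_i down to z_c; mantle fills any gap and the z_c terms cancel.
Column A: 29410×2.657 + (z_c − 29410)×3.396
Column B: 602.8×0 + 4649×3 + x×2.83 + (z_c − 602.8 − 4649 − x)×3.396
The z_c×3.396 term appears on both sides and cancels. Collect the known terms of each column as K = Σ(ρt)_known − 3.396 × (depth of known layers): K_A = 78142.37 − 3.396×29410 = −21733.99; K_B = 13947 − 3.396×(602.8 + 4649) = −3888.1128.
Balance: K_A = K_B − x×(3.396 − 2.83), so x = (K_B − K_A)/(3.396 − 2.83) = 17845.9/0.566 = 31500 m.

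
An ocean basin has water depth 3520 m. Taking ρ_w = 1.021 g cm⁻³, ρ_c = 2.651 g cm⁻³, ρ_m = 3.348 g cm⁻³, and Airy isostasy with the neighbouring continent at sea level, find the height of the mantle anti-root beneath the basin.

Isostatic balance requires: replacing crust with seawater at the top is compensated by replacing crust with mantle at the base: d (ρ_c − ρ_w) = a (ρ_m − ρ_c).
a = d (ρ_c − ρ_w)/(ρ_m − ρ_c) = 3520 m × 1.63/0.697 = 8230 m.

8230 m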